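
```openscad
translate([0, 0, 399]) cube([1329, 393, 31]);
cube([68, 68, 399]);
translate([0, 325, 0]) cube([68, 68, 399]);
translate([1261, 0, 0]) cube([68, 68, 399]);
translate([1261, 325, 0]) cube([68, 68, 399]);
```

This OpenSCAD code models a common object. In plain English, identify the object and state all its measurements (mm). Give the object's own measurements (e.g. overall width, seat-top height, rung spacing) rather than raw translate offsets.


A long wooden bench with a 1329 mm (x) × 393 mm (y) seat, 31 mm thick, its top surface 430 mm above the floor. Four 68 mm square legs at the seat corners, flush with the edges, run from z = 0 to the seat underside.


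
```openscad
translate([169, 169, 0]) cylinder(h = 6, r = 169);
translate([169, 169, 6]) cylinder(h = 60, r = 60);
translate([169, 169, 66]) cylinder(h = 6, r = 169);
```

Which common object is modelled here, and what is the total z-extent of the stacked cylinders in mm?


A spool. The overall height is 72 mm.

Three coaxial cylinders, large–small–large — a spool. Two 6 mm flanges and a 60 mm core give 6 + 60 + 6 = 72 mm.


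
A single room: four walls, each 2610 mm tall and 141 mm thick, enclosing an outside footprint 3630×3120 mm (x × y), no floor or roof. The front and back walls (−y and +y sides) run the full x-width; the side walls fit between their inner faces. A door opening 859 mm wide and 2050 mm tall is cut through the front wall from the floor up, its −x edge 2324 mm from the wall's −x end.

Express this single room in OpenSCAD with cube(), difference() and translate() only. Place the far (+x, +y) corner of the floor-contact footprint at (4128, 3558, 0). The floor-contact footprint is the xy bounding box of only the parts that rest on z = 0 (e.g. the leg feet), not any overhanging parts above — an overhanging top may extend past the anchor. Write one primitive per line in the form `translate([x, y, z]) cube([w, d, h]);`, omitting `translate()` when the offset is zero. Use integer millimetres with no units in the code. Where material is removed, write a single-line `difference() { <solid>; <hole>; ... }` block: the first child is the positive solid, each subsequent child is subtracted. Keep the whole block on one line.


difference() { translate([498, 438, 0]) cube([3630, 141, 2610]); translate([2822, 438, 0]) cube([859, 141, 2050]); }
translate([498, 3417, 0]) cube([3630, 141, 2610]);
translate([498, 579, 0]) cube([141, 2838, 2610]);
translate([3987, 579, 0]) cube([141, 2838, 2610]);


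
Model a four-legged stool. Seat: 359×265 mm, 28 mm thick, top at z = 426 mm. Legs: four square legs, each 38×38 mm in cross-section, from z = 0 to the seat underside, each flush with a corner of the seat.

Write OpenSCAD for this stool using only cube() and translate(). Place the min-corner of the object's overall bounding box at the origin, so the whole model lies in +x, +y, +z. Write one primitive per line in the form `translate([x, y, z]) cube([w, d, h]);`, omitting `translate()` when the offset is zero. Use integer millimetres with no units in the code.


translate([0, 0, 398]) cube([359, 265, 28]);
cube([38, 38, 398]);
translate([321, 0, 0]) cube([38, 38, 398]);
translate([0, 227, 0]) cube([38, 38, 398]);
translate([321, 227, 0]) cube([38, 38, 398]);


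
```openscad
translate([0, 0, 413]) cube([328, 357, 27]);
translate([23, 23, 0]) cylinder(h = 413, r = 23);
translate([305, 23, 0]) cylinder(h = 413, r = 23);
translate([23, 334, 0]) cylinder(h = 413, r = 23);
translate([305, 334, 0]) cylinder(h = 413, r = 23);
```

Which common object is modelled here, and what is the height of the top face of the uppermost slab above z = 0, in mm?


A stool. The seat height is 440 mm.

A 328×357×27 slab at z = 413 on four corner cylinders — a stool. The seat top is 413 + 27 = 440 mm.


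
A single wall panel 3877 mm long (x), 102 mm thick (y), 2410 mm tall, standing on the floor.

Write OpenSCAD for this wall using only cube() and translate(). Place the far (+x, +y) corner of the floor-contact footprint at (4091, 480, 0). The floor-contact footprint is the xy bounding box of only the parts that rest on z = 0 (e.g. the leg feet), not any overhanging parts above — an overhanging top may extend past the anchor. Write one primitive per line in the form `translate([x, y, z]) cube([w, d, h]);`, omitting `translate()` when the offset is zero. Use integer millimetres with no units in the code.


translate([214, 378, 0]) cube([3877, 102, 2410]);


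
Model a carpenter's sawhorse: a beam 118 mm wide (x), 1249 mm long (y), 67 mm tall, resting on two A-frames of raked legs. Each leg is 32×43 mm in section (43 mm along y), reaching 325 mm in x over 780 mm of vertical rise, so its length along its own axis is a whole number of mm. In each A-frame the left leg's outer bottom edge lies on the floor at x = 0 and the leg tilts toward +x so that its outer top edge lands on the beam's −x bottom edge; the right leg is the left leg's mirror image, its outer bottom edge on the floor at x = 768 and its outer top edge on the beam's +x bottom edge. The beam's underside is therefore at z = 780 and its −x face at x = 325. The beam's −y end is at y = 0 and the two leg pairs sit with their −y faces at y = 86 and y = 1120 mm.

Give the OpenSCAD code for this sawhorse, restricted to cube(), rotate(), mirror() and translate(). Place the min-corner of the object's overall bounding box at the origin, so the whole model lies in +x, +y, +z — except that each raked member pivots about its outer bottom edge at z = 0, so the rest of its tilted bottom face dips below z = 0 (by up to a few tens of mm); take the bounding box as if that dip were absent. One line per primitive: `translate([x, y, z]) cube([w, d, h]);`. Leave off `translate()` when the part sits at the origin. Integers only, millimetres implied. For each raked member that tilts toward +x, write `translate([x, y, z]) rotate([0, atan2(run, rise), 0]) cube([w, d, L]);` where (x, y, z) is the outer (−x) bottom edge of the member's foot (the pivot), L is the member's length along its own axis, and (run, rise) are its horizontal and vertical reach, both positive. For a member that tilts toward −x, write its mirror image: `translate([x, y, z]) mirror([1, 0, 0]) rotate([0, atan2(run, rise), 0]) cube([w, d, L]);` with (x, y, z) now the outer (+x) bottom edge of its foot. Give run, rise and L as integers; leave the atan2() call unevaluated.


translate([325, 0, 780]) cube([118, 1249, 67]);
translate([0, 86, 0]) rotate([0, atan2(325, 780), 0]) cube([32, 43, 845]);
translate([768, 86, 0]) mirror([1, 0, 0]) rotate([0, atan2(325, 780), 0]) cube([32, 43, 845]);
translate([0, 1120, 0]) rotate([0, atan2(325, 780), 0]) cube([32, 43, 845]);
translate([768, 1120, 0]) mirror([1, 0, 0]) rotate([0, atan2(325, 780), 0]) cube([32, 43, 845]);


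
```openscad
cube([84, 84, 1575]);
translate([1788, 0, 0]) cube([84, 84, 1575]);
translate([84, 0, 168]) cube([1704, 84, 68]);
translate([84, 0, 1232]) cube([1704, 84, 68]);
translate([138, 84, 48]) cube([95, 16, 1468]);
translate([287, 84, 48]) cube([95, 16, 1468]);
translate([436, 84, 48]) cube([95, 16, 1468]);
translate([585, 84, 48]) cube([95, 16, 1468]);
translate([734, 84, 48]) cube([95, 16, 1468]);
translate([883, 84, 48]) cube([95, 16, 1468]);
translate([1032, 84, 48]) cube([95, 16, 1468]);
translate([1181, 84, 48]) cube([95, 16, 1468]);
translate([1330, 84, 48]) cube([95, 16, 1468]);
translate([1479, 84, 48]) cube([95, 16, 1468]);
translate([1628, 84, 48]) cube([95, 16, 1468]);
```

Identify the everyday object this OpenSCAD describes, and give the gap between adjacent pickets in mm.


A fence section. The picket gap is 54 mm.

Two posts, two rails, 11 pickets — a fence section. Span 1704 mm holds 11 pickets of 95 mm with 12 equal gaps: ⌊(1704 − 11·95) / 12⌋ = 54 mm.


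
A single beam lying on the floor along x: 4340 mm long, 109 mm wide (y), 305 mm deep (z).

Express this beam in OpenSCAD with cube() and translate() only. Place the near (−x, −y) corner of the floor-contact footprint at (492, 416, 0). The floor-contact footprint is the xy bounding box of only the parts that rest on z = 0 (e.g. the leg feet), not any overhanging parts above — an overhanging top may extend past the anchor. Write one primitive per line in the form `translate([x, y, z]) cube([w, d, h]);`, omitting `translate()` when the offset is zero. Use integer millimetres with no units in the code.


translate([492, 416, 0]) cube([4340, 109, 305]);


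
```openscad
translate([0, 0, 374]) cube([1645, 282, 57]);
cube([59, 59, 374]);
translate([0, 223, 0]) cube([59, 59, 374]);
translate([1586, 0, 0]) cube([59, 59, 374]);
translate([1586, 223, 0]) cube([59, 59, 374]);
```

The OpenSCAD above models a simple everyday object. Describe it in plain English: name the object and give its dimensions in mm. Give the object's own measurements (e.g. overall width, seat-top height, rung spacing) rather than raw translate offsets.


A long wooden bench with a 1645 mm (x) × 282 mm (y) seat, 57 mm thick, its top surface 431 mm above the floor. Four 59 mm square legs at the seat corners, flush with the edges, run from z = 0 to the seat underside.


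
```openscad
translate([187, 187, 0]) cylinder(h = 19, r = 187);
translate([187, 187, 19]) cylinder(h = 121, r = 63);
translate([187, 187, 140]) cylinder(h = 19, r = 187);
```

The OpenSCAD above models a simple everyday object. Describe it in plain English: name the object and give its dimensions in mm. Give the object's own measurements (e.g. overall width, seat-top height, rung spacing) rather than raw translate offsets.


A spool: two coaxial disc flanges of radius 187 mm and thickness 19 mm, joined by a core cylinder of radius 63 mm and height 121 mm. The lower flange rests on z = 0 and the three cylinders share a vertical axis.


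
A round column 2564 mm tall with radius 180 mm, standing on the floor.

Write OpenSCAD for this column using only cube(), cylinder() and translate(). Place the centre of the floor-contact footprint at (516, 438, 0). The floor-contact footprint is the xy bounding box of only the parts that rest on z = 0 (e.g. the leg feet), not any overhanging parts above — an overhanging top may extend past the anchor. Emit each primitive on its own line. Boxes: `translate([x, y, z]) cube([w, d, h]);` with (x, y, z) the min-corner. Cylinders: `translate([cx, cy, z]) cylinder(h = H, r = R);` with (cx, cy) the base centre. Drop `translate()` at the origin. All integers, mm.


translate([516, 438, 0]) cylinder(h = 2564, r = 180);


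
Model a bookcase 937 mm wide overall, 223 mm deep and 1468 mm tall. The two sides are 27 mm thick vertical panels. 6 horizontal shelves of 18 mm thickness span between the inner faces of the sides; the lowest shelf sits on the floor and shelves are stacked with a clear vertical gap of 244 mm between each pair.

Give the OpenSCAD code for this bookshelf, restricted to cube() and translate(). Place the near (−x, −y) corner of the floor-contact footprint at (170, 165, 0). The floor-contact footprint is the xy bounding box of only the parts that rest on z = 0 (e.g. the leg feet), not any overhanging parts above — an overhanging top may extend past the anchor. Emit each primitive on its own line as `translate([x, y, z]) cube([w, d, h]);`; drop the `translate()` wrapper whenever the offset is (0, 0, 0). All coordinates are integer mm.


translate([170, 165, 0]) cube([27, 223, 1468]);
translate([1080, 165, 0]) cube([27, 223, 1468]);
translate([197, 165, 0]) cube([883, 223, 18]);
translate([197, 165, 262]) cube([883, 223, 18]);
translate([197, 165, 524]) cube([883, 223, 18]);
translate([197, 165, 786]) cube([883, 223, 18]);
translate([197, 165, 1048]) cube([883, 223, 18]);
translate([197, 165, 1310]) cube([883, 223, 18]);


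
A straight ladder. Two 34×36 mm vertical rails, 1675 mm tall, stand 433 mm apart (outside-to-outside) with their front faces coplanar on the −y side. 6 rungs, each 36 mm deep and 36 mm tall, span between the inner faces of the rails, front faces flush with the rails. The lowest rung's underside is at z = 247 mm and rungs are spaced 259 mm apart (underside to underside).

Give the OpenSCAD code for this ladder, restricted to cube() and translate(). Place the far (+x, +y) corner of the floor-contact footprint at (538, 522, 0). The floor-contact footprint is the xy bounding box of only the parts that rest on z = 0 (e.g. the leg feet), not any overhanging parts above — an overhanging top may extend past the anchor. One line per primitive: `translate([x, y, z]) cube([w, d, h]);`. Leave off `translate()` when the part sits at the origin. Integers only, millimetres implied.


translate([105, 486, 0]) cube([34, 36, 1675]);
translate([504, 486, 0]) cube([34, 36, 1675]);
translate([139, 486, 247]) cube([365, 36, 36]);
translate([139, 486, 506]) cube([365, 36, 36]);
translate([139, 486, 765]) cube([365, 36, 36]);
translate([139, 486, 1024]) cube([365, 36, 36]);
translate([139, 486, 1283]) cube([365, 36, 36]);
translate([139, 486, 1542]) cube([365, 36, 36]);


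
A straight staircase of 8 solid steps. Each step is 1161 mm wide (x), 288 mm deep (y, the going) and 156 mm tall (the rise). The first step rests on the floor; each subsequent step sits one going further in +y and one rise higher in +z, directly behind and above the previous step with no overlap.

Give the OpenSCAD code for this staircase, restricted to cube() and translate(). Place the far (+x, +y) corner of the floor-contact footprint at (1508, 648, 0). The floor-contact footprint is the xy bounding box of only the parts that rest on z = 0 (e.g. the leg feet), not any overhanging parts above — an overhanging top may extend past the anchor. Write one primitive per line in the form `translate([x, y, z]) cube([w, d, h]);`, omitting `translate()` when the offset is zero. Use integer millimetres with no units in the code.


translate([347, 360, 0]) cube([1161, 288, 156]);
translate([347, 648, 156]) cube([1161, 288, 156]);
translate([347, 936, 312]) cube([1161, 288, 156]);
translate([347, 1224, 468]) cube([1161, 288, 156]);
translate([347, 1512, 624]) cube([1161, 288, 156]);
translate([347, 1800, 780]) cube([1161, 288, 156]);
translate([347, 2088, 936]) cube([1161, 288, 156]);
translate([347, 2376, 1092]) cube([1161, 288, 156]);


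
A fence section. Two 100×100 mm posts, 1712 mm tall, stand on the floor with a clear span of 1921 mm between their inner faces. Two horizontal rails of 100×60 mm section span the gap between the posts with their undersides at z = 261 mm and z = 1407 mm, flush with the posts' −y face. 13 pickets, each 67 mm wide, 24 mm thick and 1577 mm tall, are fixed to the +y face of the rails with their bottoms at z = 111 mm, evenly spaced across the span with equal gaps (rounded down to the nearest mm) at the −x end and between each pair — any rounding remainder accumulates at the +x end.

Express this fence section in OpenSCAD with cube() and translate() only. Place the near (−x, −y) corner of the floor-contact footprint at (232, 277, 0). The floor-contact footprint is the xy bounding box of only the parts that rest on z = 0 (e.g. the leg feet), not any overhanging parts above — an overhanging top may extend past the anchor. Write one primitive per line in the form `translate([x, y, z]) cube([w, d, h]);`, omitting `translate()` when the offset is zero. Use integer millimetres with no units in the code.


translate([232, 277, 0]) cube([100, 100, 1712]);
translate([2253, 277, 0]) cube([100, 100, 1712]);
translate([332, 277, 261]) cube([1921, 100, 60]);
translate([332, 277, 1407]) cube([1921, 100, 60]);
translate([407, 377, 111]) cube([67, 24, 1577]);
translate([549, 377, 111]) cube([67, 24, 1577]);
translate([691, 377, 111]) cube([67, 24, 1577]);
translate([833, 377, 111]) cube([67, 24, 1577]);
translate([975, 377, 111]) cube([67, 24, 1577]);
translate([1117, 377, 111]) cube([67, 24, 1577]);
translate([1259, 377, 111]) cube([67, 24, 1577]);
translate([1401, 377, 111]) cube([67, 24, 1577]);
translate([1543, 377, 111]) cube([67, 24, 1577]);
translate([1685, 377, 111]) cube([67, 24, 1577]);
translate([1827, 377, 111]) cube([67, 24, 1577]);
translate([1969, 377, 111]) cube([67, 24, 1577]);
translate([2111, 377, 111]) cube([67, 24, 1577]);


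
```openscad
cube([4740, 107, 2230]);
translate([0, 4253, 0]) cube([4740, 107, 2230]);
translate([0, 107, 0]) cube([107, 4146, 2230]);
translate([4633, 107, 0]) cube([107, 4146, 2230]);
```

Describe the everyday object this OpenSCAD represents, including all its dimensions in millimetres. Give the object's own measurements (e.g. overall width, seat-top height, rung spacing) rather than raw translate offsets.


The wall frame of a small rectangular building: four walls, each 2230 mm tall and 107 mm thick, enclosing a footprint 4740 mm (x) by 4360 mm (y) outside-to-outside, with no floor or roof. The front and back walls (the −y and +y sides) span the full width; the two side walls fit between them.


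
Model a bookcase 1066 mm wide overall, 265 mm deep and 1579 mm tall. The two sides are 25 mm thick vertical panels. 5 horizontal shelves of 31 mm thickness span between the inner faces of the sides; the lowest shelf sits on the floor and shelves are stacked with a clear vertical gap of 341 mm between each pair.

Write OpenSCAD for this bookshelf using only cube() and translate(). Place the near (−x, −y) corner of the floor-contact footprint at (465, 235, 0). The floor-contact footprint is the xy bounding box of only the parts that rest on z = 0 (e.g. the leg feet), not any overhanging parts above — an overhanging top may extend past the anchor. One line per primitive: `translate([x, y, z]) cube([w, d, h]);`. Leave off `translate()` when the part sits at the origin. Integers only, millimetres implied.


translate([465, 235, 0]) cube([25, 265, 1579]);
translate([1506, 235, 0]) cube([25, 265, 1579]);
translate([490, 235, 0]) cube([1016, 265, 31]);
translate([490, 235, 372]) cube([1016, 265, 31]);
translate([490, 235, 744]) cube([1016, 265, 31]);
translate([490, 235, 1116]) cube([1016, 265, 31]);
translate([490, 235, 1488]) cube([1016, 265, 31]);


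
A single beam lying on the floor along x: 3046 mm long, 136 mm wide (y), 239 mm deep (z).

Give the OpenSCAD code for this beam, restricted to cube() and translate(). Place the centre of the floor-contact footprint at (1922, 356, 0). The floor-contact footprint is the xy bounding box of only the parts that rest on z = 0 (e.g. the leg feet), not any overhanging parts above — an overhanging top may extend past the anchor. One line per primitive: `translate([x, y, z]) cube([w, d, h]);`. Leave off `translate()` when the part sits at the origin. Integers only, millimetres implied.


translate([399, 288, 0]) cube([3046, 136, 239]);


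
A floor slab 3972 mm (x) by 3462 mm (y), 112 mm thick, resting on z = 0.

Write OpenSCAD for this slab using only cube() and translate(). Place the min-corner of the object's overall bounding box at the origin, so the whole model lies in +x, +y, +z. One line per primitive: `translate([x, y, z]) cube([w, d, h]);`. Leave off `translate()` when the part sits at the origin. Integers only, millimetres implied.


cube([3972, 3462, 112]);


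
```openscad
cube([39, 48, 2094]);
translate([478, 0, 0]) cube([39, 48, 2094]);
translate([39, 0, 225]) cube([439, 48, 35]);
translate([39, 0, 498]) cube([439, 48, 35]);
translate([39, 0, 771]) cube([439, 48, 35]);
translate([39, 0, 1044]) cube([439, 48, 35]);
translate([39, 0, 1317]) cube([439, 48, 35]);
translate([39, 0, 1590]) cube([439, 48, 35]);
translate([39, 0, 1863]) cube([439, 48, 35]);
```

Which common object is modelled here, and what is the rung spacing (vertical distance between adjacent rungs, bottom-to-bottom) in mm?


A ladder. The rung spacing is 273 mm.

Two tall 39×48 posts with 7 short bars between them — a ladder. Adjacent rungs sit at z = 225 and z = 498, so the spacing is 498 − 225 = 273 mm.


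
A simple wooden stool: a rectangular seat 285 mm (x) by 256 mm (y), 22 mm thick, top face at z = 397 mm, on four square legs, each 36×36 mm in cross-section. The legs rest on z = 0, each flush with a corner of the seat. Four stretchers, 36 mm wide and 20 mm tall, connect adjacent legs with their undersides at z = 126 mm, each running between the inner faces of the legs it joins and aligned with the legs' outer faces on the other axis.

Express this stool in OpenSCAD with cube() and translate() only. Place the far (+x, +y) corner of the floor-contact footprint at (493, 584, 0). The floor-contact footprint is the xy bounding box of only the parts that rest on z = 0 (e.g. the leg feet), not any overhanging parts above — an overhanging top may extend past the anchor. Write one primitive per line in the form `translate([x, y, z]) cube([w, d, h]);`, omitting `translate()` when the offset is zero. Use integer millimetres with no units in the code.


translate([208, 328, 375]) cube([285, 256, 22]);
translate([208, 328, 0]) cube([36, 36, 375]);
translate([457, 328, 0]) cube([36, 36, 375]);
translate([208, 548, 0]) cube([36, 36, 375]);
translate([457, 548, 0]) cube([36, 36, 375]);
translate([244, 328, 126]) cube([213, 36, 20]);
translate([244, 548, 126]) cube([213, 36, 20]);
translate([208, 364, 126]) cube([36, 184, 20]);
translate([457, 364, 126]) cube([36, 184, 20]);


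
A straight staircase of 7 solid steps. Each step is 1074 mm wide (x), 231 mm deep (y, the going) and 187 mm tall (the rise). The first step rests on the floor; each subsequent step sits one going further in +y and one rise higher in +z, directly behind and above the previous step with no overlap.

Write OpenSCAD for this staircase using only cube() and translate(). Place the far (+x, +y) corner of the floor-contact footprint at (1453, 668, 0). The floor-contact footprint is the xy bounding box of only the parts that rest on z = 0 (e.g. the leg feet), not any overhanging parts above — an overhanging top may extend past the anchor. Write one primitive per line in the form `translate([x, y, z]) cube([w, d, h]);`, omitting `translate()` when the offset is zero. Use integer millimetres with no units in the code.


translate([379, 437, 0]) cube([1074, 231, 187]);
translate([379, 668, 187]) cube([1074, 231, 187]);
translate([379, 899, 374]) cube([1074, 231, 187]);
translate([379, 1130, 561]) cube([1074, 231, 187]);
translate([379, 1361, 748]) cube([1074, 231, 187]);
translate([379, 1592, 935]) cube([1074, 231, 187]);
translate([379, 1823, 1122]) cube([1074, 231, 187]);


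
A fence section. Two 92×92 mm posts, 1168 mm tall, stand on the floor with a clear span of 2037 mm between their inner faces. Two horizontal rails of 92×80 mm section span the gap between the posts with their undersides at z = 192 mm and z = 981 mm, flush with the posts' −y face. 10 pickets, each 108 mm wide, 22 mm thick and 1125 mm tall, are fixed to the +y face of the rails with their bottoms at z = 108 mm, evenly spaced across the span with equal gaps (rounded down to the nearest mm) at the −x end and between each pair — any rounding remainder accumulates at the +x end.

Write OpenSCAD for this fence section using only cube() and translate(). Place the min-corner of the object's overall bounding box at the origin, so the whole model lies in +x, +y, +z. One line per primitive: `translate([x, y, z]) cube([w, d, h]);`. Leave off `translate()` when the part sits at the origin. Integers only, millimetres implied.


cube([92, 92, 1168]);
translate([2129, 0, 0]) cube([92, 92, 1168]);
translate([92, 0, 192]) cube([2037, 92, 80]);
translate([92, 0, 981]) cube([2037, 92, 80]);
translate([179, 92, 108]) cube([108, 22, 1125]);
translate([374, 92, 108]) cube([108, 22, 1125]);
translate([569, 92, 108]) cube([108, 22, 1125]);
translate([764, 92, 108]) cube([108, 22, 1125]);
translate([959, 92, 108]) cube([108, 22, 1125]);
translate([1154, 92, 108]) cube([108, 22, 1125]);
translate([1349, 92, 108]) cube([108, 22, 1125]);
translate([1544, 92, 108]) cube([108, 22, 1125]);
translate([1739, 92, 108]) cube([108, 22, 1125]);
translate([1934, 92, 108]) cube([108, 22, 1125]);


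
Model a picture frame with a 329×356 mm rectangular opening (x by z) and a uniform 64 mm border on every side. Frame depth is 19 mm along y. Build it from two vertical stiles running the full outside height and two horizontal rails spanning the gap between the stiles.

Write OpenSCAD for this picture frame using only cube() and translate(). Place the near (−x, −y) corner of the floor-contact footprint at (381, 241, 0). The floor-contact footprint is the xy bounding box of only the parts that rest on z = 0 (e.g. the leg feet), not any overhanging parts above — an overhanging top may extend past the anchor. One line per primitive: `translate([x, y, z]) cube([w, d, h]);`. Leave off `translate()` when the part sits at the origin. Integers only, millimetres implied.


translate([381, 241, 0]) cube([64, 19, 484]);
translate([774, 241, 0]) cube([64, 19, 484]);
translate([445, 241, 0]) cube([329, 19, 64]);
translate([445, 241, 420]) cube([329, 19, 64]);


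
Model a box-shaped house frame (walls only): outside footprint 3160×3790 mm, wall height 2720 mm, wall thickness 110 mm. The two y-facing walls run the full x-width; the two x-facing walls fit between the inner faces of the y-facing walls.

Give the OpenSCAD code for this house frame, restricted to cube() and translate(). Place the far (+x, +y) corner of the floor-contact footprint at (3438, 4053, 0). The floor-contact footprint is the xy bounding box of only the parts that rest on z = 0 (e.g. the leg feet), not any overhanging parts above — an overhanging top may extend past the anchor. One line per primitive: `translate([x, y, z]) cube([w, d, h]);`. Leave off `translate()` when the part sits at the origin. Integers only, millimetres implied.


translate([278, 263, 0]) cube([3160, 110, 2720]);
translate([278, 3943, 0]) cube([3160, 110, 2720]);
translate([278, 373, 0]) cube([110, 3570, 2720]);
translate([3328, 373, 0]) cube([110, 3570, 2720]);


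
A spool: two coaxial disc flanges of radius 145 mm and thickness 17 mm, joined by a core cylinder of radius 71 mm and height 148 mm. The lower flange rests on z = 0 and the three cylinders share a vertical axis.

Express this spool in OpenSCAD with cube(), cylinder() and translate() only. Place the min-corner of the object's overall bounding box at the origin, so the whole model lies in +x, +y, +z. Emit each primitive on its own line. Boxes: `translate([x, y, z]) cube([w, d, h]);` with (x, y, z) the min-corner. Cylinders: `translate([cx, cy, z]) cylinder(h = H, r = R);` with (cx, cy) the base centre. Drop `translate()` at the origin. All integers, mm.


translate([145, 145, 0]) cylinder(h = 17, r = 145);
translate([145, 145, 17]) cylinder(h = 148, r = 71);
translate([145, 145, 165]) cylinder(h = 17, r = 145);


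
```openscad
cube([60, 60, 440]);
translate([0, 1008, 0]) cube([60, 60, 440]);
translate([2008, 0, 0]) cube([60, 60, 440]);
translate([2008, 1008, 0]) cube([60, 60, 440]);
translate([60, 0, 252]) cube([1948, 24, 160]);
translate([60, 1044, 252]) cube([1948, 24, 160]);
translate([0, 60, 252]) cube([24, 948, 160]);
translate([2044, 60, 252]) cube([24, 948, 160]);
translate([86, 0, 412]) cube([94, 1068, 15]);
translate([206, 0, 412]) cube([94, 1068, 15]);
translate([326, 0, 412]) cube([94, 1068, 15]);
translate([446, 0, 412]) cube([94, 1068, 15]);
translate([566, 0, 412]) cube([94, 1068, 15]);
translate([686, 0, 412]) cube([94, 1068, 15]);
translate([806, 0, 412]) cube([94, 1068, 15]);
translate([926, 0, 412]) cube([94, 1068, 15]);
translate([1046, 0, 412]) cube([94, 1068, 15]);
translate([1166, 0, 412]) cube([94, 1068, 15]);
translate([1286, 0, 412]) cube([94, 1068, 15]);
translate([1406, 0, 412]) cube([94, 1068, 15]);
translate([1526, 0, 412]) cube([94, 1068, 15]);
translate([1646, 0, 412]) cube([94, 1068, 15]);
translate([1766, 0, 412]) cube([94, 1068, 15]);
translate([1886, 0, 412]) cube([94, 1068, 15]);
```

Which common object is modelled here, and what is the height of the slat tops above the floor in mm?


A bed frame. The slat-top height is 427 mm.

Four posts, four rails, and a row of slats — a bed frame. Slats sit on the rails at z = 252 + 160 = 412; with slat thickness 15, the top is 427 mm.


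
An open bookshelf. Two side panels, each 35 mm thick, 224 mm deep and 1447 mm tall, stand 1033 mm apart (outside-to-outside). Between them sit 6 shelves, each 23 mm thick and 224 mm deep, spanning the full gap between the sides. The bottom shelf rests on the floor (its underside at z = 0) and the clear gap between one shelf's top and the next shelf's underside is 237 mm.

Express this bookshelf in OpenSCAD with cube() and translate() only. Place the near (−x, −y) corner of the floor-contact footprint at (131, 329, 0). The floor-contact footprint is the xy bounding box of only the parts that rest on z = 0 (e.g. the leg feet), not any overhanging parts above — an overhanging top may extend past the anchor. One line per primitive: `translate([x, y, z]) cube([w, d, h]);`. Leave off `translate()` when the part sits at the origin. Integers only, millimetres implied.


translate([131, 329, 0]) cube([35, 224, 1447]);
translate([1129, 329, 0]) cube([35, 224, 1447]);
translate([166, 329, 0]) cube([963, 224, 23]);
translate([166, 329, 260]) cube([963, 224, 23]);
translate([166, 329, 520]) cube([963, 224, 23]);
translate([166, 329, 780]) cube([963, 224, 23]);
translate([166, 329, 1040]) cube([963, 224, 23]);
translate([166, 329, 1300]) cube([963, 224, 23]);


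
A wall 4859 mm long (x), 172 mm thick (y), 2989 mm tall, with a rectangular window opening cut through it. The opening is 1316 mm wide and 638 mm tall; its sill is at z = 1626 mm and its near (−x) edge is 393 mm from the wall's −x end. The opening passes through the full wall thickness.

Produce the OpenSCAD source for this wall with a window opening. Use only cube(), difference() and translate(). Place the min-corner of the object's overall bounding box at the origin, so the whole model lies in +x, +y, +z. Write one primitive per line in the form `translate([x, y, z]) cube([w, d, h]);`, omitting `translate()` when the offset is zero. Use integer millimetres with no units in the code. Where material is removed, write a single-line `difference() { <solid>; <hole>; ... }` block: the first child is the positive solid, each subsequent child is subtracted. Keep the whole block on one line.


difference() { cube([4859, 172, 2989]); translate([393, 0, 1626]) cube([1316, 172, 638]); }


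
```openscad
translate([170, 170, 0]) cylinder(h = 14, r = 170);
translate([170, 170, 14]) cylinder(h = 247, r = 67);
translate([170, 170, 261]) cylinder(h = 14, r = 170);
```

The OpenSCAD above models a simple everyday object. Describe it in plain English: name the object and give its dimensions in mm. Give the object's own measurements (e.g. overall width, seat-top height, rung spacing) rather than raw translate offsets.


A spool: two coaxial disc flanges of radius 170 mm and thickness 14 mm, joined by a core cylinder of radius 67 mm and height 247 mm. The lower flange rests on z = 0 and the three cylinders share a vertical axis.


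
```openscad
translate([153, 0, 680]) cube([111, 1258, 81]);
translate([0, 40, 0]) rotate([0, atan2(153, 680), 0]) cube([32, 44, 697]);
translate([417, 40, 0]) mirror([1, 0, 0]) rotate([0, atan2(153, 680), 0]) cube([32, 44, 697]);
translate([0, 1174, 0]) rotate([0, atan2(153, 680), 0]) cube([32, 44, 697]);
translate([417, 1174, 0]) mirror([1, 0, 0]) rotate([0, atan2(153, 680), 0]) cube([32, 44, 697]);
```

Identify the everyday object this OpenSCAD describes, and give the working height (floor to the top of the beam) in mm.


A sawhorse. The overall height is 761 mm.

A beam across two mirrored pairs of raked legs — a sawhorse. The beam's underside is at z = 680 (matching the legs' vertical rise in atan2(153, 680)) and the beam is 81 mm tall, so its top is at 680 + 81 = 761 mm. The raked legs top out at the beam's underside, so that is the highest point.


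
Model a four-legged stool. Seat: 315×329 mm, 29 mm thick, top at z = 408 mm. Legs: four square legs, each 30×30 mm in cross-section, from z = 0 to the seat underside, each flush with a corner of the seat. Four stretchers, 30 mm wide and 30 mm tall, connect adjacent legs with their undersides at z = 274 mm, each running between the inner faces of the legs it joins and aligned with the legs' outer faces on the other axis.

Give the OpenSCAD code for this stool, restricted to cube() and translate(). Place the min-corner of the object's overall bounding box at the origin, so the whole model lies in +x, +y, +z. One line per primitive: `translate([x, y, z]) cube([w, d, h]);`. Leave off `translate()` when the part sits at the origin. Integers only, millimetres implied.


translate([0, 0, 379]) cube([315, 329, 29]);
cube([30, 30, 379]);
translate([285, 0, 0]) cube([30, 30, 379]);
translate([0, 299, 0]) cube([30, 30, 379]);
translate([285, 299, 0]) cube([30, 30, 379]);
translate([30, 0, 274]) cube([255, 30, 30]);
translate([30, 299, 274]) cube([255, 30, 30]);
translate([0, 30, 274]) cube([30, 269, 30]);
translate([285, 30, 274]) cube([30, 269, 30]);


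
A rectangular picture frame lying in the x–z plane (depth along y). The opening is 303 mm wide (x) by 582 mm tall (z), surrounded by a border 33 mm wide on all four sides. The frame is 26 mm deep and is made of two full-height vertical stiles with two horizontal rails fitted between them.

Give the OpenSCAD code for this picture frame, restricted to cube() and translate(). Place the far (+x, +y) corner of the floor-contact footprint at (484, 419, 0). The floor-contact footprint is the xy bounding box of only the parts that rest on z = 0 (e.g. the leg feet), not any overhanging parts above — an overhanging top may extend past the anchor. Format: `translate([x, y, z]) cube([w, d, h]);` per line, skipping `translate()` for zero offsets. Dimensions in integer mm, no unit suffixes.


translate([115, 393, 0]) cube([33, 26, 648]);
translate([451, 393, 0]) cube([33, 26, 648]);
translate([148, 393, 0]) cube([303, 26, 33]);
translate([148, 393, 615]) cube([303, 26, 33]);


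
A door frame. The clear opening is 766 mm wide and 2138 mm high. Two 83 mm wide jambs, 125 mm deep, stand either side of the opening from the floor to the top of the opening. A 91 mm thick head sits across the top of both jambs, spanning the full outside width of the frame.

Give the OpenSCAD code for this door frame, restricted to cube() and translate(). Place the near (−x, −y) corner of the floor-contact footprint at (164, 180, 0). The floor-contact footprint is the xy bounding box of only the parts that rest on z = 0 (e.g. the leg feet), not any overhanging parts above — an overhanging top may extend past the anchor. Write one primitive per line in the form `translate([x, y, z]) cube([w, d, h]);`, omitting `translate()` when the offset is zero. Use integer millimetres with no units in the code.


translate([164, 180, 0]) cube([83, 125, 2138]);
translate([1013, 180, 0]) cube([83, 125, 2138]);
translate([164, 180, 2138]) cube([932, 125, 91]);


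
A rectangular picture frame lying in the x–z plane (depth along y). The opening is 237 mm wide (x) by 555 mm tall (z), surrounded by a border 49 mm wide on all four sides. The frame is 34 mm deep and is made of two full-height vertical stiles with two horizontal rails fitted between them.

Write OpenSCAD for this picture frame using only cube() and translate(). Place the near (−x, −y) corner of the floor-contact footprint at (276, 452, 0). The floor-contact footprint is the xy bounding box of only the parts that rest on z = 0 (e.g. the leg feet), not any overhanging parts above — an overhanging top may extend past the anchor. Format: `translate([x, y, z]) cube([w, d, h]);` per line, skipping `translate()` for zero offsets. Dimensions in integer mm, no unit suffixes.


translate([276, 452, 0]) cube([49, 34, 653]);
translate([562, 452, 0]) cube([49, 34, 653]);
translate([325, 452, 0]) cube([237, 34, 49]);
translate([325, 452, 604]) cube([237, 34, 49]);


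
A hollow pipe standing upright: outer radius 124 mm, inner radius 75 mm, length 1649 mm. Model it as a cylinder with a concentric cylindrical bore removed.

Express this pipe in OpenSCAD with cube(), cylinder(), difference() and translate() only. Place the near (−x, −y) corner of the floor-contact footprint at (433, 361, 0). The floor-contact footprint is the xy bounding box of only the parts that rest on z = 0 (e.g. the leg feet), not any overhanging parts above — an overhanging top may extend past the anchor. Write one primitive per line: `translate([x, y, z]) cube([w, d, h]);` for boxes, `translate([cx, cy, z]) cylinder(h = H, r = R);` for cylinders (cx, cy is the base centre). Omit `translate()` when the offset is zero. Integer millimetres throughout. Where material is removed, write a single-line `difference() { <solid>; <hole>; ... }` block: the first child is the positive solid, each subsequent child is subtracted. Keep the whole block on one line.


difference() { translate([557, 485, 0]) cylinder(h = 1649, r = 124); translate([557, 485, 0]) cylinder(h = 1649, r = 75); }


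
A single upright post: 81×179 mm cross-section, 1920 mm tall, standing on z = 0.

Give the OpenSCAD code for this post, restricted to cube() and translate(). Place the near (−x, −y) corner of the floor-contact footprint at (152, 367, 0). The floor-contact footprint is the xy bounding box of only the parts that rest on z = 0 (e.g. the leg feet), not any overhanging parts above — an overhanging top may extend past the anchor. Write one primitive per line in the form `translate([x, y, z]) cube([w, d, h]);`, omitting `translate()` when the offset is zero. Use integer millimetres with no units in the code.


translate([152, 367, 0]) cube([81, 179, 1920]);


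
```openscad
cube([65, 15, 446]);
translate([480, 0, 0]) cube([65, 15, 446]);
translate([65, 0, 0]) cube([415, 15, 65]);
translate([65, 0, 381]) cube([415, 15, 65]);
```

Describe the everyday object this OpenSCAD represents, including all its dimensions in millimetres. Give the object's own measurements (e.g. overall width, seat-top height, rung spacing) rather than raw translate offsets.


A rectangular picture frame lying in the x–z plane (depth along y). The opening is 415 mm wide (x) by 316 mm tall (z), surrounded by a border 65 mm wide on all four sides. The frame is 15 mm deep and is made of two full-height vertical stiles with two horizontal rails fitted between them.


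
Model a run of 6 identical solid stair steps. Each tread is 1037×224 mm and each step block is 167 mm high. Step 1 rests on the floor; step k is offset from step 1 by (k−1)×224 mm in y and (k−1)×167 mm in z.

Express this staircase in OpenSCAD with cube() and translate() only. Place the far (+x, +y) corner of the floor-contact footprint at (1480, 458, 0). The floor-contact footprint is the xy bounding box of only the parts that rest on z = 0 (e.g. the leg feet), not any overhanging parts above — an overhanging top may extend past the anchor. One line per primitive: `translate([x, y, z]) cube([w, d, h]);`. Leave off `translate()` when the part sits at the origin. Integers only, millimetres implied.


translate([443, 234, 0]) cube([1037, 224, 167]);
translate([443, 458, 167]) cube([1037, 224, 167]);
translate([443, 682, 334]) cube([1037, 224, 167]);
translate([443, 906, 501]) cube([1037, 224, 167]);
translate([443, 1130, 668]) cube([1037, 224, 167]);
translate([443, 1354, 835]) cube([1037, 224, 167]);


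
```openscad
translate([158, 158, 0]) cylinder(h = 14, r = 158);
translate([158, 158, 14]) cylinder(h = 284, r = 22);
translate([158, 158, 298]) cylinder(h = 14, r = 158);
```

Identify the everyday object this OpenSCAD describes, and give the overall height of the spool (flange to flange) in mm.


A spool. The overall height is 312 mm.

Three coaxial cylinders, large–small–large — a spool. Two 14 mm flanges and a 284 mm core give 14 + 284 + 14 = 312 mm.


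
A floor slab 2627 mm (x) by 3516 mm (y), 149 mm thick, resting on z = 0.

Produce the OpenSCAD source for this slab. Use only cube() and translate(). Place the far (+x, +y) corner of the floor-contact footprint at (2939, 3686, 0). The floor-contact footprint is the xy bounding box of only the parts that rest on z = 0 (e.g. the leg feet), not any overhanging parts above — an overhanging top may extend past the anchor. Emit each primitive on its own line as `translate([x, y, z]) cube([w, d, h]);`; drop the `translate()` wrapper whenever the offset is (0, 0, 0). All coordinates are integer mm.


translate([312, 170, 0]) cube([2627, 3516, 149]);
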